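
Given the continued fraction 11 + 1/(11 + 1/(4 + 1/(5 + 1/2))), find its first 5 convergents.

Using the convergent recurrence p_i = a_i*p_{i-1} + p_{i-2}, q_i = a_i*q_{i-1} + q_{i-2} with p_{-2}=0, p_{-1}=1, q_{-2}=1, q_{-1}=0:
  i=0: a_0=11, p_0 = 11*1 + 0 = 11, q_0 = 11*0 + 1 = 1.
  i=1: a_1=11, p_1 = 11*11 + 1 = 122, q_1 = 11*1 + 0 = 11.
  i=2: a_2=4, p_2 = 4*122 + 11 = 499, q_2 = 4*11 + 1 = 45.
  i=3: a_3=5, p_3 = 5*499 + 122 = 2617, q_3 = 5*45 + 11 = 236.
  i=4: a_4=2, p_4 = 2*2617 + 499 = 5733, q_4 = 2*236 + 45 = 517.

11/1, 122/11, 499/45, 2617/236, 5733/517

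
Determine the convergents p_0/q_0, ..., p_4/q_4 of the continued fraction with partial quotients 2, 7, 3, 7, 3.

2/1, 15/7, 47/22, 344/161, 1079/505

Using the convergent recurrence p_i = a_i*p_{i-1} + p_{i-2}, q_i = a_i*q_{i-1} + q_{i-2} with p_{-2}=0, p_{-1}=1, q_{-2}=1, q_{-1}=0:
  i=0: a_0=2, p_0 = 2*1 + 0 = 2, q_0 = 2*0 + 1 = 1.
  i=1: a_1=7, p_1 = 7*2 + 1 = 15, q_1 = 7*1 + 0 = 7.
  i=2: a_2=3, p_2 = 3*15 + 2 = 47, q_2 = 3*7 + 1 = 22.
  i=3: a_3=7, p_3 = 7*47 + 15 = 344, q_3 = 7*22 + 7 = 161.
  i=4: a_4=3, p_4 = 3*344 + 47 = 1079, q_4 = 3*161 + 22 = 505.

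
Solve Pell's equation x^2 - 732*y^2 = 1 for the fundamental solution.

(x, y) = (487, 18)

First expand sqrt(732) as a continued fraction. With x_i = (sqrt(732) + m_i)/d_i and (m_0, d_0) = (0, 1): a_0 = floor(sqrt(732)) = 27, since 27^2 = 729 <= 732 < 784 = 28^2.
Iterate m_{i+1} = d_i*a_i - m_i, d_{i+1} = (732 - m_{i+1}^2)/d_i, a_{i+1} = floor((a_0 + m_{i+1})/d_{i+1}):
  m_1 = 1*27 - 0 = 27, d_1 = (732 - 27^2)/1 = 3/1 = 3, a_1 = floor((27 + 27)/3) = 18.
  m_2 = 3*18 - 27 = 27, d_2 = (732 - 27^2)/3 = 3/3 = 1, a_2 = floor((27 + 27)/1) = 54.
  m_3 = 1*54 - 27 = 27, d_3 = (732 - 27^2)/1 = 3/1 = 3: (m_3, d_3) = (m_1, d_1) = (27, 3), so from here the quotients repeat a_1, a_2; the period length is 2.
So sqrt(732) = [27; (18, 54)] with period length k = 2.
k is even, so the fundamental solution of x^2 - 732y^2 = 1 is (p_{k-1}, q_{k-1}) = (p_1, q_1); compute convergents through index 1.
Convergents (p_i = a_i*p_{i-1} + p_{i-2}, q_i = a_i*q_{i-1} + q_{i-2} with p_{-2}=0, p_{-1}=1, q_{-2}=1, q_{-1}=0):
  i=0: a_0=27, p_0 = 27*1 + 0 = 27, q_0 = 27*0 + 1 = 1.
  i=1: a_1=18, p_1 = 18*27 + 1 = 487, q_1 = 18*1 + 0 = 18.
Check: 487^2 - 732*18^2 = 237169 - 237168 = 1, so (x, y) = (487, 18) solves the equation, and by the theorem it is the least positive solution.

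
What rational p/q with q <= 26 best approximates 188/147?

Expand x = 188/147 as a continued fraction with the Euclidean algorithm:
  188 = 1*147 + 41, so a_0 = 1.
  147 = 3*41 + 24, so a_1 = 3.
  41 = 1*24 + 17, so a_2 = 1.
  24 = 1*17 + 7, so a_3 = 1.
  17 = 2*7 + 3, so a_4 = 2.
  7 = 2*3 + 1, so a_5 = 2.
  3 = 3*1 + 0, so a_6 = 3.
so x = [1; 3, 1, 1, 2, 2, 3].
Convergents (p_i = a_i*p_{i-1} + p_{i-2}, q_i = a_i*q_{i-1} + q_{i-2} with p_{-2}=0, p_{-1}=1, q_{-2}=1, q_{-1}=0), until the denominator exceeds 26:
  i=0: a_0=1, p_0 = 1*1 + 0 = 1, q_0 = 1*0 + 1 = 1.
  i=1: a_1=3, p_1 = 3*1 + 1 = 4, q_1 = 3*1 + 0 = 3.
  i=2: a_2=1, p_2 = 1*4 + 1 = 5, q_2 = 1*3 + 1 = 4.
  i=3: a_3=1, p_3 = 1*5 + 4 = 9, q_3 = 1*4 + 3 = 7.
  i=4: a_4=2, p_4 = 2*9 + 5 = 23, q_4 = 2*7 + 4 = 18.
  i=5: a_5=2, p_5 = 2*23 + 9 = 55, q_5 = 2*18 + 7 = 43.
q_5 = 43 > 26, so the last convergent with denominator <= 26 is p_4/q_4 = 23/18.
The closest fraction with denominator <= 26 is either p_4/q_4 or the intermediate fraction (k*p_4 + p_3)/(k*q_4 + q_3) with the largest k >= 1 whose denominator stays <= 26; these approach x as k grows, and every other convergent or intermediate fraction in range is farther away.
Largest k: floor((26 - q_3)/q_4) = floor((26 - 7)/18) = 1.
That gives (1*23 + 9)/(1*18 + 7) = 32/25.
Compare the errors: |x - 23/18| = |188*18 - 23*147|/(147*18) = 3/2646, and |x - 32/25| = |188*25 - 32*147|/(147*25) = 4/3675.
Cross-multiplying, 4*2646 = 10584 < 11025 = 3*3675, so 4/3675 is smaller: the intermediate fraction 32/25 is closer to x than 23/18.

32/25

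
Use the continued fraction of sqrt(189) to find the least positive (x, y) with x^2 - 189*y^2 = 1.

(x, y) = (55, 4)

First expand sqrt(189) as a continued fraction. With x_i = (sqrt(189) + m_i)/d_i and (m_0, d_0) = (0, 1): a_0 = floor(sqrt(189)) = 13, since 13^2 = 169 <= 189 < 196 = 14^2.
Iterate m_{i+1} = d_i*a_i - m_i, d_{i+1} = (189 - m_{i+1}^2)/d_i, a_{i+1} = floor((a_0 + m_{i+1})/d_{i+1}):
  m_1 = 1*13 - 0 = 13, d_1 = (189 - 13^2)/1 = 20/1 = 20, a_1 = floor((13 + 13)/20) = 1.
  m_2 = 20*1 - 13 = 7, d_2 = (189 - 7^2)/20 = 140/20 = 7, a_2 = floor((13 + 7)/7) = 2.
  m_3 = 7*2 - 7 = 7, d_3 = (189 - 7^2)/7 = 140/7 = 20, a_3 = floor((13 + 7)/20) = 1.
  m_4 = 20*1 - 7 = 13, d_4 = (189 - 13^2)/20 = 20/20 = 1, a_4 = floor((13 + 13)/1) = 26.
  m_5 = 1*26 - 13 = 13, d_5 = (189 - 13^2)/1 = 20/1 = 20: (m_5, d_5) = (m_1, d_1) = (13, 20), so from here the quotients repeat a_1, ..., a_4; the period length is 4.
So sqrt(189) = [13; (1, 2, 1, 26)] with period length k = 4.
k is even, so the fundamental solution of x^2 - 189y^2 = 1 is (p_{k-1}, q_{k-1}) = (p_3, q_3); compute convergents through index 3.
Convergents (p_i = a_i*p_{i-1} + p_{i-2}, q_i = a_i*q_{i-1} + q_{i-2} with p_{-2}=0, p_{-1}=1, q_{-2}=1, q_{-1}=0):
  i=0: a_0=13, p_0 = 13*1 + 0 = 13, q_0 = 13*0 + 1 = 1.
  i=1: a_1=1, p_1 = 1*13 + 1 = 14, q_1 = 1*1 + 0 = 1.
  i=2: a_2=2, p_2 = 2*14 + 13 = 41, q_2 = 2*1 + 1 = 3.
  i=3: a_3=1, p_3 = 1*41 + 14 = 55, q_3 = 1*3 + 1 = 4.
Check: 55^2 - 189*4^2 = 3025 - 3024 = 1, so (x, y) = (55, 4) solves the equation, and by the theorem it is the least positive solution.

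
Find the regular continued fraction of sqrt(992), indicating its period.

Write x_i = (sqrt(992) + m_i)/d_i with (m_0, d_0) = (0, 1). a_0 = floor(sqrt(992)) = 31, since 31^2 = 961 <= 992 < 1024 = 32^2.
Iterate m_{i+1} = d_i*a_i - m_i, d_{i+1} = (992 - m_{i+1}^2)/d_i, a_{i+1} = floor((a_0 + m_{i+1})/d_{i+1}):
  m_1 = 1*31 - 0 = 31, d_1 = (992 - 31^2)/1 = 31/1 = 31, a_1 = floor((31 + 31)/31) = 2.
  m_2 = 31*2 - 31 = 31, d_2 = (992 - 31^2)/31 = 31/31 = 1, a_2 = floor((31 + 31)/1) = 62.
  m_3 = 1*62 - 31 = 31, d_3 = (992 - 31^2)/1 = 31/1 = 31: (m_3, d_3) = (m_1, d_1) = (31, 31), so from here the quotients repeat a_1, a_2; the period length is 2.
Hence the expansion of sqrt(992) is a_0 = 31 followed by the repeating block 2, 62 (period 2).

[31; (2, 62)]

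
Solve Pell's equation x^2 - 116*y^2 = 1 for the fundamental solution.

First expand sqrt(116) as a continued fraction. With x_i = (sqrt(116) + m_i)/d_i and (m_0, d_0) = (0, 1): a_0 = floor(sqrt(116)) = 10, since 10^2 = 100 <= 116 < 121 = 11^2.
Iterate m_{i+1} = d_i*a_i - m_i, d_{i+1} = (116 - m_{i+1}^2)/d_i, a_{i+1} = floor((a_0 + m_{i+1})/d_{i+1}):
  m_1 = 1*10 - 0 = 10, d_1 = (116 - 10^2)/1 = 16/1 = 16, a_1 = floor((10 + 10)/16) = 1.
  m_2 = 16*1 - 10 = 6, d_2 = (116 - 6^2)/16 = 80/16 = 5, a_2 = floor((10 + 6)/5) = 3.
  m_3 = 5*3 - 6 = 9, d_3 = (116 - 9^2)/5 = 35/5 = 7, a_3 = floor((10 + 9)/7) = 2.
  m_4 = 7*2 - 9 = 5, d_4 = (116 - 5^2)/7 = 91/7 = 13, a_4 = floor((10 + 5)/13) = 1.
  m_5 = 13*1 - 5 = 8, d_5 = (116 - 8^2)/13 = 52/13 = 4, a_5 = floor((10 + 8)/4) = 4.
  m_6 = 4*4 - 8 = 8, d_6 = (116 - 8^2)/4 = 52/4 = 13, a_6 = floor((10 + 8)/13) = 1.
  m_7 = 13*1 - 8 = 5, d_7 = (116 - 5^2)/13 = 91/13 = 7, a_7 = floor((10 + 5)/7) = 2.
  m_8 = 7*2 - 5 = 9, d_8 = (116 - 9^2)/7 = 35/7 = 5, a_8 = floor((10 + 9)/5) = 3.
  m_9 = 5*3 - 9 = 6, d_9 = (116 - 6^2)/5 = 80/5 = 16, a_9 = floor((10 + 6)/16) = 1.
  m_10 = 16*1 - 6 = 10, d_10 = (116 - 10^2)/16 = 16/16 = 1, a_10 = floor((10 + 10)/1) = 20.
  m_11 = 1*20 - 10 = 10, d_11 = (116 - 10^2)/1 = 16/1 = 16: (m_11, d_11) = (m_1, d_1) = (10, 16), so from here the quotients repeat a_1, ..., a_10; the period length is 10.
So sqrt(116) = [10; (1, 3, 2, 1, 4, 1, 2, 3, 1, 20)] with period length k = 10.
k is even, so the fundamental solution of x^2 - 116y^2 = 1 is (p_{k-1}, q_{k-1}) = (p_9, q_9); compute convergents through index 9.
Convergents (p_i = a_i*p_{i-1} + p_{i-2}, q_i = a_i*q_{i-1} + q_{i-2} with p_{-2}=0, p_{-1}=1, q_{-2}=1, q_{-1}=0):
  i=0: a_0=10, p_0 = 10*1 + 0 = 10, q_0 = 10*0 + 1 = 1.
  i=1: a_1=1, p_1 = 1*10 + 1 = 11, q_1 = 1*1 + 0 = 1.
  i=2: a_2=3, p_2 = 3*11 + 10 = 43, q_2 = 3*1 + 1 = 4.
  i=3: a_3=2, p_3 = 2*43 + 11 = 97, q_3 = 2*4 + 1 = 9.
  i=4: a_4=1, p_4 = 1*97 + 43 = 140, q_4 = 1*9 + 4 = 13.
  i=5: a_5=4, p_5 = 4*140 + 97 = 657, q_5 = 4*13 + 9 = 61.
  i=6: a_6=1, p_6 = 1*657 + 140 = 797, q_6 = 1*61 + 13 = 74.
  i=7: a_7=2, p_7 = 2*797 + 657 = 2251, q_7 = 2*74 + 61 = 209.
  i=8: a_8=3, p_8 = 3*2251 + 797 = 7550, q_8 = 3*209 + 74 = 701.
  i=9: a_9=1, p_9 = 1*7550 + 2251 = 9801, q_9 = 1*701 + 209 = 910.
Check: 9801^2 - 116*910^2 = 96059601 - 96059600 = 1, so (x, y) = (9801, 910) solves the equation, and by the theorem it is the least positive solution.

(x, y) = (9801, 910)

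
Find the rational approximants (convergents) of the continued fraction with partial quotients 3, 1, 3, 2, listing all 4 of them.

Using the convergent recurrence p_i = a_i*p_{i-1} + p_{i-2}, q_i = a_i*q_{i-1} + q_{i-2} with p_{-2}=0, p_{-1}=1, q_{-2}=1, q_{-1}=0:
  i=0: a_0=3, p_0 = 3*1 + 0 = 3, q_0 = 3*0 + 1 = 1.
  i=1: a_1=1, p_1 = 1*3 + 1 = 4, q_1 = 1*1 + 0 = 1.
  i=2: a_2=3, p_2 = 3*4 + 3 = 15, q_2 = 3*1 + 1 = 4.
  i=3: a_3=2, p_3 = 2*15 + 4 = 34, q_3 = 2*4 + 1 = 9.

3/1, 4/1, 15/4, 34/9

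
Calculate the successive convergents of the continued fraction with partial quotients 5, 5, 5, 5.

5/1, 26/5, 135/26, 701/135

Using the convergent recurrence p_i = a_i*p_{i-1} + p_{i-2}, q_i = a_i*q_{i-1} + q_{i-2} with p_{-2}=0, p_{-1}=1, q_{-2}=1, q_{-1}=0:
  i=0: a_0=5, p_0 = 5*1 + 0 = 5, q_0 = 5*0 + 1 = 1.
  i=1: a_1=5, p_1 = 5*5 + 1 = 26, q_1 = 5*1 + 0 = 5.
  i=2: a_2=5, p_2 = 5*26 + 5 = 135, q_2 = 5*5 + 1 = 26.
  i=3: a_3=5, p_3 = 5*135 + 26 = 701, q_3 = 5*26 + 5 = 135.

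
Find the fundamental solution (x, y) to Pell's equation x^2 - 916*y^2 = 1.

(x, y) = (5848201, 193230)

First expand sqrt(916) as a continued fraction. With x_i = (sqrt(916) + m_i)/d_i and (m_0, d_0) = (0, 1): a_0 = floor(sqrt(916)) = 30, since 30^2 = 900 <= 916 < 961 = 31^2.
Iterate m_{i+1} = d_i*a_i - m_i, d_{i+1} = (916 - m_{i+1}^2)/d_i, a_{i+1} = floor((a_0 + m_{i+1})/d_{i+1}):
  m_1 = 1*30 - 0 = 30, d_1 = (916 - 30^2)/1 = 16/1 = 16, a_1 = floor((30 + 30)/16) = 3.
  m_2 = 16*3 - 30 = 18, d_2 = (916 - 18^2)/16 = 592/16 = 37, a_2 = floor((30 + 18)/37) = 1.
  m_3 = 37*1 - 18 = 19, d_3 = (916 - 19^2)/37 = 555/37 = 15, a_3 = floor((30 + 19)/15) = 3.
  m_4 = 15*3 - 19 = 26, d_4 = (916 - 26^2)/15 = 240/15 = 16, a_4 = floor((30 + 26)/16) = 3.
  m_5 = 16*3 - 26 = 22, d_5 = (916 - 22^2)/16 = 432/16 = 27, a_5 = floor((30 + 22)/27) = 1.
  m_6 = 27*1 - 22 = 5, d_6 = (916 - 5^2)/27 = 891/27 = 33, a_6 = floor((30 + 5)/33) = 1.
  m_7 = 33*1 - 5 = 28, d_7 = (916 - 28^2)/33 = 132/33 = 4, a_7 = floor((30 + 28)/4) = 14.
  m_8 = 4*14 - 28 = 28, d_8 = (916 - 28^2)/4 = 132/4 = 33, a_8 = floor((30 + 28)/33) = 1.
  m_9 = 33*1 - 28 = 5, d_9 = (916 - 5^2)/33 = 891/33 = 27, a_9 = floor((30 + 5)/27) = 1.
  m_10 = 27*1 - 5 = 22, d_10 = (916 - 22^2)/27 = 432/27 = 16, a_10 = floor((30 + 22)/16) = 3.
  m_11 = 16*3 - 22 = 26, d_11 = (916 - 26^2)/16 = 240/16 = 15, a_11 = floor((30 + 26)/15) = 3.
  m_12 = 15*3 - 26 = 19, d_12 = (916 - 19^2)/15 = 555/15 = 37, a_12 = floor((30 + 19)/37) = 1.
  m_13 = 37*1 - 19 = 18, d_13 = (916 - 18^2)/37 = 592/37 = 16, a_13 = floor((30 + 18)/16) = 3.
  m_14 = 16*3 - 18 = 30, d_14 = (916 - 30^2)/16 = 16/16 = 1, a_14 = floor((30 + 30)/1) = 60.
  m_15 = 1*60 - 30 = 30, d_15 = (916 - 30^2)/1 = 16/1 = 16: (m_15, d_15) = (m_1, d_1) = (30, 16), so from here the quotients repeat a_1, ..., a_14; the period length is 14.
So sqrt(916) = [30; (3, 1, 3, 3, 1, 1, 14, 1, 1, 3, 3, 1, 3, 60)] with period length k = 14.
k is even, so the fundamental solution of x^2 - 916y^2 = 1 is (p_{k-1}, q_{k-1}) = (p_13, q_13); compute convergents through index 13.
Convergents (p_i = a_i*p_{i-1} + p_{i-2}, q_i = a_i*q_{i-1} + q_{i-2} with p_{-2}=0, p_{-1}=1, q_{-2}=1, q_{-1}=0):
  i=0: a_0=30, p_0 = 30*1 + 0 = 30, q_0 = 30*0 + 1 = 1.
  i=1: a_1=3, p_1 = 3*30 + 1 = 91, q_1 = 3*1 + 0 = 3.
  i=2: a_2=1, p_2 = 1*91 + 30 = 121, q_2 = 1*3 + 1 = 4.
  i=3: a_3=3, p_3 = 3*121 + 91 = 454, q_3 = 3*4 + 3 = 15.
  i=4: a_4=3, p_4 = 3*454 + 121 = 1483, q_4 = 3*15 + 4 = 49.
  i=5: a_5=1, p_5 = 1*1483 + 454 = 1937, q_5 = 1*49 + 15 = 64.
  i=6: a_6=1, p_6 = 1*1937 + 1483 = 3420, q_6 = 1*64 + 49 = 113.
  i=7: a_7=14, p_7 = 14*3420 + 1937 = 49817, q_7 = 14*113 + 64 = 1646.
  i=8: a_8=1, p_8 = 1*49817 + 3420 = 53237, q_8 = 1*1646 + 113 = 1759.
  i=9: a_9=1, p_9 = 1*53237 + 49817 = 103054, q_9 = 1*1759 + 1646 = 3405.
  i=10: a_10=3, p_10 = 3*103054 + 53237 = 362399, q_10 = 3*3405 + 1759 = 11974.
  i=11: a_11=3, p_11 = 3*362399 + 103054 = 1190251, q_11 = 3*11974 + 3405 = 39327.
  i=12: a_12=1, p_12 = 1*1190251 + 362399 = 1552650, q_12 = 1*39327 + 11974 = 51301.
  i=13: a_13=3, p_13 = 3*1552650 + 1190251 = 5848201, q_13 = 3*51301 + 39327 = 193230.
Check: 5848201^2 - 916*193230^2 = 34201454936401 - 34201454936400 = 1, so (x, y) = (5848201, 193230) solves the equation, and by the theorem it is the least positive solution.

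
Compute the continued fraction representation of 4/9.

[0; 2, 4]

Run the Euclidean algorithm on 4 and 9; the successive quotients are the partial quotients a_0, a_1, ... (each step inverts the fractional part left over by the previous one):
  4 = 0*9 + 4, so a_0 = 0.
  9 = 2*4 + 1, so a_1 = 2.
  4 = 4*1 + 0, so a_2 = 4.
The remainder reaches 0 after 3 divisions, so the expansion has 3 partial quotients, read off in order.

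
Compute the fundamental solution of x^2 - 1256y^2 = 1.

(x, y) = (392499, 11075)

First expand sqrt(1256) as a continued fraction. With x_i = (sqrt(1256) + m_i)/d_i and (m_0, d_0) = (0, 1): a_0 = floor(sqrt(1256)) = 35, since 35^2 = 1225 <= 1256 < 1296 = 36^2.
Iterate m_{i+1} = d_i*a_i - m_i, d_{i+1} = (1256 - m_{i+1}^2)/d_i, a_{i+1} = floor((a_0 + m_{i+1})/d_{i+1}):
  m_1 = 1*35 - 0 = 35, d_1 = (1256 - 35^2)/1 = 31/1 = 31, a_1 = floor((35 + 35)/31) = 2.
  m_2 = 31*2 - 35 = 27, d_2 = (1256 - 27^2)/31 = 527/31 = 17, a_2 = floor((35 + 27)/17) = 3.
  m_3 = 17*3 - 27 = 24, d_3 = (1256 - 24^2)/17 = 680/17 = 40, a_3 = floor((35 + 24)/40) = 1.
  m_4 = 40*1 - 24 = 16, d_4 = (1256 - 16^2)/40 = 1000/40 = 25, a_4 = floor((35 + 16)/25) = 2.
  m_5 = 25*2 - 16 = 34, d_5 = (1256 - 34^2)/25 = 100/25 = 4, a_5 = floor((35 + 34)/4) = 17.
  m_6 = 4*17 - 34 = 34, d_6 = (1256 - 34^2)/4 = 100/4 = 25, a_6 = floor((35 + 34)/25) = 2.
  m_7 = 25*2 - 34 = 16, d_7 = (1256 - 16^2)/25 = 1000/25 = 40, a_7 = floor((35 + 16)/40) = 1.
  m_8 = 40*1 - 16 = 24, d_8 = (1256 - 24^2)/40 = 680/40 = 17, a_8 = floor((35 + 24)/17) = 3.
  m_9 = 17*3 - 24 = 27, d_9 = (1256 - 27^2)/17 = 527/17 = 31, a_9 = floor((35 + 27)/31) = 2.
  m_10 = 31*2 - 27 = 35, d_10 = (1256 - 35^2)/31 = 31/31 = 1, a_10 = floor((35 + 35)/1) = 70.
  m_11 = 1*70 - 35 = 35, d_11 = (1256 - 35^2)/1 = 31/1 = 31: (m_11, d_11) = (m_1, d_1) = (35, 31), so from here the quotients repeat a_1, ..., a_10; the period length is 10.
So sqrt(1256) = [35; (2, 3, 1, 2, 17, 2, 1, 3, 2, 70)] with period length k = 10.
k is even, so the fundamental solution of x^2 - 1256y^2 = 1 is (p_{k-1}, q_{k-1}) = (p_9, q_9); compute convergents through index 9.
Convergents (p_i = a_i*p_{i-1} + p_{i-2}, q_i = a_i*q_{i-1} + q_{i-2} with p_{-2}=0, p_{-1}=1, q_{-2}=1, q_{-1}=0):
  i=0: a_0=35, p_0 = 35*1 + 0 = 35, q_0 = 35*0 + 1 = 1.
  i=1: a_1=2, p_1 = 2*35 + 1 = 71, q_1 = 2*1 + 0 = 2.
  i=2: a_2=3, p_2 = 3*71 + 35 = 248, q_2 = 3*2 + 1 = 7.
  i=3: a_3=1, p_3 = 1*248 + 71 = 319, q_3 = 1*7 + 2 = 9.
  i=4: a_4=2, p_4 = 2*319 + 248 = 886, q_4 = 2*9 + 7 = 25.
  i=5: a_5=17, p_5 = 17*886 + 319 = 15381, q_5 = 17*25 + 9 = 434.
  i=6: a_6=2, p_6 = 2*15381 + 886 = 31648, q_6 = 2*434 + 25 = 893.
  i=7: a_7=1, p_7 = 1*31648 + 15381 = 47029, q_7 = 1*893 + 434 = 1327.
  i=8: a_8=3, p_8 = 3*47029 + 31648 = 172735, q_8 = 3*1327 + 893 = 4874.
  i=9: a_9=2, p_9 = 2*172735 + 47029 = 392499, q_9 = 2*4874 + 1327 = 11075.
Check: 392499^2 - 1256*11075^2 = 154055465001 - 154055465000 = 1, so (x, y) = (392499, 11075) solves the equation, and by the theorem it is the least positive solution.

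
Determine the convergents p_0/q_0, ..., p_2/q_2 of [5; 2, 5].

Using the convergent recurrence p_i = a_i*p_{i-1} + p_{i-2}, q_i = a_i*q_{i-1} + q_{i-2} with p_{-2}=0, p_{-1}=1, q_{-2}=1, q_{-1}=0:
  i=0: a_0=5, p_0 = 5*1 + 0 = 5, q_0 = 5*0 + 1 = 1.
  i=1: a_1=2, p_1 = 2*5 + 1 = 11, q_1 = 2*1 + 0 = 2.
  i=2: a_2=5, p_2 = 5*11 + 5 = 60, q_2 = 5*2 + 1 = 11.

5/1, 11/2, 60/11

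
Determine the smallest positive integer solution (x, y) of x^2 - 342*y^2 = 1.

(x, y) = (37, 2)

First expand sqrt(342) as a continued fraction. With x_i = (sqrt(342) + m_i)/d_i and (m_0, d_0) = (0, 1): a_0 = floor(sqrt(342)) = 18, since 18^2 = 324 <= 342 < 361 = 19^2.
Iterate m_{i+1} = d_i*a_i - m_i, d_{i+1} = (342 - m_{i+1}^2)/d_i, a_{i+1} = floor((a_0 + m_{i+1})/d_{i+1}):
  m_1 = 1*18 - 0 = 18, d_1 = (342 - 18^2)/1 = 18/1 = 18, a_1 = floor((18 + 18)/18) = 2.
  m_2 = 18*2 - 18 = 18, d_2 = (342 - 18^2)/18 = 18/18 = 1, a_2 = floor((18 + 18)/1) = 36.
  m_3 = 1*36 - 18 = 18, d_3 = (342 - 18^2)/1 = 18/1 = 18: (m_3, d_3) = (m_1, d_1) = (18, 18), so from here the quotients repeat a_1, a_2; the period length is 2.
So sqrt(342) = [18; (2, 36)] with period length k = 2.
k is even, so the fundamental solution of x^2 - 342y^2 = 1 is (p_{k-1}, q_{k-1}) = (p_1, q_1); compute convergents through index 1.
Convergents (p_i = a_i*p_{i-1} + p_{i-2}, q_i = a_i*q_{i-1} + q_{i-2} with p_{-2}=0, p_{-1}=1, q_{-2}=1, q_{-1}=0):
  i=0: a_0=18, p_0 = 18*1 + 0 = 18, q_0 = 18*0 + 1 = 1.
  i=1: a_1=2, p_1 = 2*18 + 1 = 37, q_1 = 2*1 + 0 = 2.
Check: 37^2 - 342*2^2 = 1369 - 1368 = 1, so (x, y) = (37, 2) solves the equation, and by the theorem it is the least positive solution.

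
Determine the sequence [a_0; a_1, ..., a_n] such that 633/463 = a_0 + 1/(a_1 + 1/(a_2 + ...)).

Run the Euclidean algorithm on 633 and 463; the successive quotients are the partial quotients a_0, a_1, ... (each step inverts the fractional part left over by the previous one):
  633 = 1*463 + 170, so a_0 = 1.
  463 = 2*170 + 123, so a_1 = 2.
  170 = 1*123 + 47, so a_2 = 1.
  123 = 2*47 + 29, so a_3 = 2.
  47 = 1*29 + 18, so a_4 = 1.
  29 = 1*18 + 11, so a_5 = 1.
  18 = 1*11 + 7, so a_6 = 1.
  11 = 1*7 + 4, so a_7 = 1.
  7 = 1*4 + 3, so a_8 = 1.
  4 = 1*3 + 1, so a_9 = 1.
  3 = 3*1 + 0, so a_10 = 3.
The remainder reaches 0 after 11 divisions, so the expansion has 11 partial quotients, read off in order.

[1; 2, 1, 2, 1, 1, 1, 1, 1, 1, 3]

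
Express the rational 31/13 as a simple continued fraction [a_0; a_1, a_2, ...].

Run the Euclidean algorithm on 31 and 13; the successive quotients are the partial quotients a_0, a_1, ... (each step inverts the fractional part left over by the previous one):
  31 = 2*13 + 5, so a_0 = 2.
  13 = 2*5 + 3, so a_1 = 2.
  5 = 1*3 + 2, so a_2 = 1.
  3 = 1*2 + 1, so a_3 = 1.
  2 = 2*1 + 0, so a_4 = 2.
The remainder reaches 0 after 5 divisions, so the expansion has 5 partial quotients, read off in order.

[2; 2, 1, 1, 2]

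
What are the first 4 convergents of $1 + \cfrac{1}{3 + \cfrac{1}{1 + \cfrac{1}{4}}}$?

Using the convergent recurrence p_i = a_i*p_{i-1} + p_{i-2}, q_i = a_i*q_{i-1} + q_{i-2} with p_{-2}=0, p_{-1}=1, q_{-2}=1, q_{-1}=0:
  i=0: a_0=1, p_0 = 1*1 + 0 = 1, q_0 = 1*0 + 1 = 1.
  i=1: a_1=3, p_1 = 3*1 + 1 = 4, q_1 = 3*1 + 0 = 3.
  i=2: a_2=1, p_2 = 1*4 + 1 = 5, q_2 = 1*3 + 1 = 4.
  i=3: a_3=4, p_3 = 4*5 + 4 = 24, q_3 = 4*4 + 3 = 19.

1/1, 4/3, 5/4, 24/19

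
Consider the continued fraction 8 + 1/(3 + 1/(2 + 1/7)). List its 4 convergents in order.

8/1, 25/3, 58/7, 431/52

Using the convergent recurrence p_i = a_i*p_{i-1} + p_{i-2}, q_i = a_i*q_{i-1} + q_{i-2} with p_{-2}=0, p_{-1}=1, q_{-2}=1, q_{-1}=0:
  i=0: a_0=8, p_0 = 8*1 + 0 = 8, q_0 = 8*0 + 1 = 1.
  i=1: a_1=3, p_1 = 3*8 + 1 = 25, q_1 = 3*1 + 0 = 3.
  i=2: a_2=2, p_2 = 2*25 + 8 = 58, q_2 = 2*3 + 1 = 7.
  i=3: a_3=7, p_3 = 7*58 + 25 = 431, q_3 = 7*7 + 3 = 52.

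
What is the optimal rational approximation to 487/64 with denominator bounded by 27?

175/23

Expand x = 487/64 as a continued fraction with the Euclidean algorithm:
  487 = 7*64 + 39, so a_0 = 7.
  64 = 1*39 + 25, so a_1 = 1.
  39 = 1*25 + 14, so a_2 = 1.
  25 = 1*14 + 11, so a_3 = 1.
  14 = 1*11 + 3, so a_4 = 1.
  11 = 3*3 + 2, so a_5 = 3.
  3 = 1*2 + 1, so a_6 = 1.
  2 = 2*1 + 0, so a_7 = 2.
so x = [7; 1, 1, 1, 1, 3, 1, 2].
Convergents (p_i = a_i*p_{i-1} + p_{i-2}, q_i = a_i*q_{i-1} + q_{i-2} with p_{-2}=0, p_{-1}=1, q_{-2}=1, q_{-1}=0), until the denominator exceeds 27:
  i=0: a_0=7, p_0 = 7*1 + 0 = 7, q_0 = 7*0 + 1 = 1.
  i=1: a_1=1, p_1 = 1*7 + 1 = 8, q_1 = 1*1 + 0 = 1.
  i=2: a_2=1, p_2 = 1*8 + 7 = 15, q_2 = 1*1 + 1 = 2.
  i=3: a_3=1, p_3 = 1*15 + 8 = 23, q_3 = 1*2 + 1 = 3.
  i=4: a_4=1, p_4 = 1*23 + 15 = 38, q_4 = 1*3 + 2 = 5.
  i=5: a_5=3, p_5 = 3*38 + 23 = 137, q_5 = 3*5 + 3 = 18.
  i=6: a_6=1, p_6 = 1*137 + 38 = 175, q_6 = 1*18 + 5 = 23.
  i=7: a_7=2, p_7 = 2*175 + 137 = 487, q_7 = 2*23 + 18 = 64.
q_7 = 64 > 27, so the last convergent with denominator <= 27 is p_6/q_6 = 175/23.
The closest fraction with denominator <= 27 is either p_6/q_6 or the intermediate fraction (k*p_6 + p_5)/(k*q_6 + q_5) with the largest k >= 1 whose denominator stays <= 27; these approach x as k grows, and every other convergent or intermediate fraction in range is farther away.
Largest k: floor((27 - q_5)/q_6) = floor((27 - 18)/23) = 0.
Since k = 0, no intermediate fraction beyond p_6/q_6 has denominator <= 27, so the convergent 175/23 is the closest (its error is |487*23 - 175*64|/(64*23) = 1/1472).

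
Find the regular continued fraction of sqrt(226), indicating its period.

Write x_i = (sqrt(226) + m_i)/d_i with (m_0, d_0) = (0, 1). a_0 = floor(sqrt(226)) = 15, since 15^2 = 225 <= 226 < 256 = 16^2.
Iterate m_{i+1} = d_i*a_i - m_i, d_{i+1} = (226 - m_{i+1}^2)/d_i, a_{i+1} = floor((a_0 + m_{i+1})/d_{i+1}):
  m_1 = 1*15 - 0 = 15, d_1 = (226 - 15^2)/1 = 1/1 = 1, a_1 = floor((15 + 15)/1) = 30.
  m_2 = 1*30 - 15 = 15, d_2 = (226 - 15^2)/1 = 1/1 = 1: (m_2, d_2) = (m_1, d_1) = (15, 1), so from here the quotient a_1 repeats; the period length is 1.
Hence the expansion of sqrt(226) is a_0 = 15 followed by the repeating block 30 (period 1).

[15; (30)]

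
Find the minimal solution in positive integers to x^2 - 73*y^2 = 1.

First expand sqrt(73) as a continued fraction. With x_i = (sqrt(73) + m_i)/d_i and (m_0, d_0) = (0, 1): a_0 = floor(sqrt(73)) = 8, since 8^2 = 64 <= 73 < 81 = 9^2.
Iterate m_{i+1} = d_i*a_i - m_i, d_{i+1} = (73 - m_{i+1}^2)/d_i, a_{i+1} = floor((a_0 + m_{i+1})/d_{i+1}):
  m_1 = 1*8 - 0 = 8, d_1 = (73 - 8^2)/1 = 9/1 = 9, a_1 = floor((8 + 8)/9) = 1.
  m_2 = 9*1 - 8 = 1, d_2 = (73 - 1^2)/9 = 72/9 = 8, a_2 = floor((8 + 1)/8) = 1.
  m_3 = 8*1 - 1 = 7, d_3 = (73 - 7^2)/8 = 24/8 = 3, a_3 = floor((8 + 7)/3) = 5.
  m_4 = 3*5 - 7 = 8, d_4 = (73 - 8^2)/3 = 9/3 = 3, a_4 = floor((8 + 8)/3) = 5.
  m_5 = 3*5 - 8 = 7, d_5 = (73 - 7^2)/3 = 24/3 = 8, a_5 = floor((8 + 7)/8) = 1.
  m_6 = 8*1 - 7 = 1, d_6 = (73 - 1^2)/8 = 72/8 = 9, a_6 = floor((8 + 1)/9) = 1.
  m_7 = 9*1 - 1 = 8, d_7 = (73 - 8^2)/9 = 9/9 = 1, a_7 = floor((8 + 8)/1) = 16.
  m_8 = 1*16 - 8 = 8, d_8 = (73 - 8^2)/1 = 9/1 = 9: (m_8, d_8) = (m_1, d_1) = (8, 9), so from here the quotients repeat a_1, ..., a_7; the period length is 7.
So sqrt(73) = [8; (1, 1, 5, 5, 1, 1, 16)] with period length k = 7.
k is odd, so (p_{k-1}, q_{k-1}) only solves x^2 - 73y^2 = -1 and the fundamental solution of x^2 - 73y^2 = 1 is (p_{2k-1}, q_{2k-1}) = (p_13, q_13); compute convergents through index 13, running through the period twice.
Convergents (p_i = a_i*p_{i-1} + p_{i-2}, q_i = a_i*q_{i-1} + q_{i-2} with p_{-2}=0, p_{-1}=1, q_{-2}=1, q_{-1}=0):
  i=0: a_0=8, p_0 = 8*1 + 0 = 8, q_0 = 8*0 + 1 = 1.
  i=1: a_1=1, p_1 = 1*8 + 1 = 9, q_1 = 1*1 + 0 = 1.
  i=2: a_2=1, p_2 = 1*9 + 8 = 17, q_2 = 1*1 + 1 = 2.
  i=3: a_3=5, p_3 = 5*17 + 9 = 94, q_3 = 5*2 + 1 = 11.
  i=4: a_4=5, p_4 = 5*94 + 17 = 487, q_4 = 5*11 + 2 = 57.
  i=5: a_5=1, p_5 = 1*487 + 94 = 581, q_5 = 1*57 + 11 = 68.
  i=6: a_6=1, p_6 = 1*581 + 487 = 1068, q_6 = 1*68 + 57 = 125.
  i=7: a_7=16, p_7 = 16*1068 + 581 = 17669, q_7 = 16*125 + 68 = 2068.
  i=8: a_8=1, p_8 = 1*17669 + 1068 = 18737, q_8 = 1*2068 + 125 = 2193.
  i=9: a_9=1, p_9 = 1*18737 + 17669 = 36406, q_9 = 1*2193 + 2068 = 4261.
  i=10: a_10=5, p_10 = 5*36406 + 18737 = 200767, q_10 = 5*4261 + 2193 = 23498.
  i=11: a_11=5, p_11 = 5*200767 + 36406 = 1040241, q_11 = 5*23498 + 4261 = 121751.
  i=12: a_12=1, p_12 = 1*1040241 + 200767 = 1241008, q_12 = 1*121751 + 23498 = 145249.
  i=13: a_13=1, p_13 = 1*1241008 + 1040241 = 2281249, q_13 = 1*145249 + 121751 = 267000.
Indeed p_6^2 - 73*q_6^2 = 1140624 - 1140625 = -1, not +1.
Check: 2281249^2 - 73*267000^2 = 5204097000001 - 5204097000000 = 1, so (x, y) = (2281249, 267000) solves the equation, and by the theorem it is the least positive solution.

(x, y) = (2281249, 267000)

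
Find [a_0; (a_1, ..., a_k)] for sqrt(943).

[30; (1, 2, 2, 2, 1, 60)]

Write x_i = (sqrt(943) + m_i)/d_i with (m_0, d_0) = (0, 1). a_0 = floor(sqrt(943)) = 30, since 30^2 = 900 <= 943 < 961 = 31^2.
Iterate m_{i+1} = d_i*a_i - m_i, d_{i+1} = (943 - m_{i+1}^2)/d_i, a_{i+1} = floor((a_0 + m_{i+1})/d_{i+1}):
  m_1 = 1*30 - 0 = 30, d_1 = (943 - 30^2)/1 = 43/1 = 43, a_1 = floor((30 + 30)/43) = 1.
  m_2 = 43*1 - 30 = 13, d_2 = (943 - 13^2)/43 = 774/43 = 18, a_2 = floor((30 + 13)/18) = 2.
  m_3 = 18*2 - 13 = 23, d_3 = (943 - 23^2)/18 = 414/18 = 23, a_3 = floor((30 + 23)/23) = 2.
  m_4 = 23*2 - 23 = 23, d_4 = (943 - 23^2)/23 = 414/23 = 18, a_4 = floor((30 + 23)/18) = 2.
  m_5 = 18*2 - 23 = 13, d_5 = (943 - 13^2)/18 = 774/18 = 43, a_5 = floor((30 + 13)/43) = 1.
  m_6 = 43*1 - 13 = 30, d_6 = (943 - 30^2)/43 = 43/43 = 1, a_6 = floor((30 + 30)/1) = 60.
  m_7 = 1*60 - 30 = 30, d_7 = (943 - 30^2)/1 = 43/1 = 43: (m_7, d_7) = (m_1, d_1) = (30, 43), so from here the quotients repeat a_1, ..., a_6; the period length is 6.
Hence the expansion of sqrt(943) is a_0 = 30 followed by the repeating block 1, 2, 2, 2, 1, 60 (period 6).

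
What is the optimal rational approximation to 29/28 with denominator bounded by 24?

Expand x = 29/28 as a continued fraction with the Euclidean algorithm:
  29 = 1*28 + 1, so a_0 = 1.
  28 = 28*1 + 0, so a_1 = 28.
so x = [1; 28].
Convergents (p_i = a_i*p_{i-1} + p_{i-2}, q_i = a_i*q_{i-1} + q_{i-2} with p_{-2}=0, p_{-1}=1, q_{-2}=1, q_{-1}=0), until the denominator exceeds 24:
  i=0: a_0=1, p_0 = 1*1 + 0 = 1, q_0 = 1*0 + 1 = 1.
  i=1: a_1=28, p_1 = 28*1 + 1 = 29, q_1 = 28*1 + 0 = 28.
q_1 = 28 > 24, so the last convergent with denominator <= 24 is p_0/q_0 = 1/1.
The closest fraction with denominator <= 24 is either p_0/q_0 or the intermediate fraction (k*p_0 + p_{-1})/(k*q_0 + q_{-1}) with the largest k >= 1 whose denominator stays <= 24; these approach x as k grows, and every other convergent or intermediate fraction in range is farther away.
Largest k: floor((24 - q_{-1})/q_0) = floor((24 - 0)/1) = 24 (using the seeds p_{-1} = 1, q_{-1} = 0).
That gives (24*1 + 1)/(24*1 + 0) = 25/24.
Compare the errors: |x - 1/1| = |29*1 - 1*28|/(28*1) = 1/28, and |x - 25/24| = |29*24 - 25*28|/(28*24) = 4/672.
Cross-multiplying, 4*28 = 112 < 672 = 1*672, so 4/672 is smaller: the intermediate fraction 25/24 is closer to x than 1/1.

25/24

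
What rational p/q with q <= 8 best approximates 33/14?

Expand x = 33/14 as a continued fraction with the Euclidean algorithm:
  33 = 2*14 + 5, so a_0 = 2.
  14 = 2*5 + 4, so a_1 = 2.
  5 = 1*4 + 1, so a_2 = 1.
  4 = 4*1 + 0, so a_3 = 4.
so x = [2; 2, 1, 4].
Convergents (p_i = a_i*p_{i-1} + p_{i-2}, q_i = a_i*q_{i-1} + q_{i-2} with p_{-2}=0, p_{-1}=1, q_{-2}=1, q_{-1}=0), until the denominator exceeds 8:
  i=0: a_0=2, p_0 = 2*1 + 0 = 2, q_0 = 2*0 + 1 = 1.
  i=1: a_1=2, p_1 = 2*2 + 1 = 5, q_1 = 2*1 + 0 = 2.
  i=2: a_2=1, p_2 = 1*5 + 2 = 7, q_2 = 1*2 + 1 = 3.
  i=3: a_3=4, p_3 = 4*7 + 5 = 33, q_3 = 4*3 + 2 = 14.
q_3 = 14 > 8, so the last convergent with denominator <= 8 is p_2/q_2 = 7/3.
The closest fraction with denominator <= 8 is either p_2/q_2 or the intermediate fraction (k*p_2 + p_1)/(k*q_2 + q_1) with the largest k >= 1 whose denominator stays <= 8; these approach x as k grows, and every other convergent or intermediate fraction in range is farther away.
Largest k: floor((8 - q_1)/q_2) = floor((8 - 2)/3) = 2.
That gives (2*7 + 5)/(2*3 + 2) = 19/8.
Compare the errors: |x - 7/3| = |33*3 - 7*14|/(14*3) = 1/42, and |x - 19/8| = |33*8 - 19*14|/(14*8) = 2/112.
Cross-multiplying, 2*42 = 84 < 112 = 1*112, so 2/112 is smaller: the intermediate fraction 19/8 is closer to x than 7/3.

19/8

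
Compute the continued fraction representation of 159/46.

[3; 2, 5, 4]

Run the Euclidean algorithm on 159 and 46; the successive quotients are the partial quotients a_0, a_1, ... (each step inverts the fractional part left over by the previous one):
  159 = 3*46 + 21, so a_0 = 3.
  46 = 2*21 + 4, so a_1 = 2.
  21 = 5*4 + 1, so a_2 = 5.
  4 = 4*1 + 0, so a_3 = 4.
The remainder reaches 0 after 4 divisions, so the expansion has 4 partial quotients, read off in order.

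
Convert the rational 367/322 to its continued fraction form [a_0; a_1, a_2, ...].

[1; 7, 6, 2, 3]

Run the Euclidean algorithm on 367 and 322; the successive quotients are the partial quotients a_0, a_1, ... (each step inverts the fractional part left over by the previous one):
  367 = 1*322 + 45, so a_0 = 1.
  322 = 7*45 + 7, so a_1 = 7.
  45 = 6*7 + 3, so a_2 = 6.
  7 = 2*3 + 1, so a_3 = 2.
  3 = 3*1 + 0, so a_4 = 3.
The remainder reaches 0 after 5 divisions, so the expansion has 5 partial quotients, read off in order.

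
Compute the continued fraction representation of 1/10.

[0; 10]

Run the Euclidean algorithm on 1 and 10; the successive quotients are the partial quotients a_0, a_1, ... (each step inverts the fractional part left over by the previous one):
  1 = 0*10 + 1, so a_0 = 0.
  10 = 10*1 + 0, so a_1 = 10.
The remainder reaches 0 after 2 divisions, so the expansion has 2 partial quotients, read off in order.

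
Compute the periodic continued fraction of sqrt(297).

[17; (4, 3, 1, 1, 2, 1, 1, 3, 4, 34)]

Write x_i = (sqrt(297) + m_i)/d_i with (m_0, d_0) = (0, 1). a_0 = floor(sqrt(297)) = 17, since 17^2 = 289 <= 297 < 324 = 18^2.
Iterate m_{i+1} = d_i*a_i - m_i, d_{i+1} = (297 - m_{i+1}^2)/d_i, a_{i+1} = floor((a_0 + m_{i+1})/d_{i+1}):
  m_1 = 1*17 - 0 = 17, d_1 = (297 - 17^2)/1 = 8/1 = 8, a_1 = floor((17 + 17)/8) = 4.
  m_2 = 8*4 - 17 = 15, d_2 = (297 - 15^2)/8 = 72/8 = 9, a_2 = floor((17 + 15)/9) = 3.
  m_3 = 9*3 - 15 = 12, d_3 = (297 - 12^2)/9 = 153/9 = 17, a_3 = floor((17 + 12)/17) = 1.
  m_4 = 17*1 - 12 = 5, d_4 = (297 - 5^2)/17 = 272/17 = 16, a_4 = floor((17 + 5)/16) = 1.
  m_5 = 16*1 - 5 = 11, d_5 = (297 - 11^2)/16 = 176/16 = 11, a_5 = floor((17 + 11)/11) = 2.
  m_6 = 11*2 - 11 = 11, d_6 = (297 - 11^2)/11 = 176/11 = 16, a_6 = floor((17 + 11)/16) = 1.
  m_7 = 16*1 - 11 = 5, d_7 = (297 - 5^2)/16 = 272/16 = 17, a_7 = floor((17 + 5)/17) = 1.
  m_8 = 17*1 - 5 = 12, d_8 = (297 - 12^2)/17 = 153/17 = 9, a_8 = floor((17 + 12)/9) = 3.
  m_9 = 9*3 - 12 = 15, d_9 = (297 - 15^2)/9 = 72/9 = 8, a_9 = floor((17 + 15)/8) = 4.
  m_10 = 8*4 - 15 = 17, d_10 = (297 - 17^2)/8 = 8/8 = 1, a_10 = floor((17 + 17)/1) = 34.
  m_11 = 1*34 - 17 = 17, d_11 = (297 - 17^2)/1 = 8/1 = 8: (m_11, d_11) = (m_1, d_1) = (17, 8), so from here the quotients repeat a_1, ..., a_10; the period length is 10.
Hence the expansion of sqrt(297) is a_0 = 17 followed by the repeating block 4, 3, 1, 1, 2, 1, 1, 3, 4, 34 (period 10).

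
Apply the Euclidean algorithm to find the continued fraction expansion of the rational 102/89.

[1; 6, 1, 5, 2]

Run the Euclidean algorithm on 102 and 89; the successive quotients are the partial quotients a_0, a_1, ... (each step inverts the fractional part left over by the previous one):
  102 = 1*89 + 13, so a_0 = 1.
  89 = 6*13 + 11, so a_1 = 6.
  13 = 1*11 + 2, so a_2 = 1.
  11 = 5*2 + 1, so a_3 = 5.
  2 = 2*1 + 0, so a_4 = 2.
The remainder reaches 0 after 5 divisions, so the expansion has 5 partial quotients, read off in order.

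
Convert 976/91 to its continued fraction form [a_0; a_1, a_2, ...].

[10; 1, 2, 1, 1, 1, 3, 2]

Run the Euclidean algorithm on 976 and 91; the successive quotients are the partial quotients a_0, a_1, ... (each step inverts the fractional part left over by the previous one):
  976 = 10*91 + 66, so a_0 = 10.
  91 = 1*66 + 25, so a_1 = 1.
  66 = 2*25 + 16, so a_2 = 2.
  25 = 1*16 + 9, so a_3 = 1.
  16 = 1*9 + 7, so a_4 = 1.
  9 = 1*7 + 2, so a_5 = 1.
  7 = 3*2 + 1, so a_6 = 3.
  2 = 2*1 + 0, so a_7 = 2.
The remainder reaches 0 after 8 divisions, so the expansion has 8 partial quotients, read off in order.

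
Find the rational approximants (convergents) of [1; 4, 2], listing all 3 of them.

1/1, 5/4, 11/9

Using the convergent recurrence p_i = a_i*p_{i-1} + p_{i-2}, q_i = a_i*q_{i-1} + q_{i-2} with p_{-2}=0, p_{-1}=1, q_{-2}=1, q_{-1}=0:
  i=0: a_0=1, p_0 = 1*1 + 0 = 1, q_0 = 1*0 + 1 = 1.
  i=1: a_1=4, p_1 = 4*1 + 1 = 5, q_1 = 4*1 + 0 = 4.
  i=2: a_2=2, p_2 = 2*5 + 1 = 11, q_2 = 2*4 + 1 = 9.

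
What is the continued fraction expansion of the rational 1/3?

Run the Euclidean algorithm on 1 and 3; the successive quotients are the partial quotients a_0, a_1, ... (each step inverts the fractional part left over by the previous one):
  1 = 0*3 + 1, so a_0 = 0.
  3 = 3*1 + 0, so a_1 = 3.
The remainder reaches 0 after 2 divisions, so the expansion has 2 partial quotients, read off in order.

[0; 3]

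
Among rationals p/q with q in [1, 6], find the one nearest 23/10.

Expand x = 23/10 as a continued fraction with the Euclidean algorithm:
  23 = 2*10 + 3, so a_0 = 2.
  10 = 3*3 + 1, so a_1 = 3.
  3 = 3*1 + 0, so a_2 = 3.
so x = [2; 3, 3].
Convergents (p_i = a_i*p_{i-1} + p_{i-2}, q_i = a_i*q_{i-1} + q_{i-2} with p_{-2}=0, p_{-1}=1, q_{-2}=1, q_{-1}=0), until the denominator exceeds 6:
  i=0: a_0=2, p_0 = 2*1 + 0 = 2, q_0 = 2*0 + 1 = 1.
  i=1: a_1=3, p_1 = 3*2 + 1 = 7, q_1 = 3*1 + 0 = 3.
  i=2: a_2=3, p_2 = 3*7 + 2 = 23, q_2 = 3*3 + 1 = 10.
q_2 = 10 > 6, so the last convergent with denominator <= 6 is p_1/q_1 = 7/3.
The closest fraction with denominator <= 6 is either p_1/q_1 or the intermediate fraction (k*p_1 + p_0)/(k*q_1 + q_0) with the largest k >= 1 whose denominator stays <= 6; these approach x as k grows, and every other convergent or intermediate fraction in range is farther away.
Largest k: floor((6 - q_0)/q_1) = floor((6 - 1)/3) = 1.
That gives (1*7 + 2)/(1*3 + 1) = 9/4.
Compare the errors: |x - 7/3| = |23*3 - 7*10|/(10*3) = 1/30, and |x - 9/4| = |23*4 - 9*10|/(10*4) = 2/40.
Cross-multiplying, 1*40 = 40 < 60 = 2*30, so 1/30 is smaller: the convergent 7/3 is closer to x than 9/4.

7/3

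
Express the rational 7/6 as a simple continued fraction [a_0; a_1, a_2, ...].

[1; 6]

Run the Euclidean algorithm on 7 and 6; the successive quotients are the partial quotients a_0, a_1, ... (each step inverts the fractional part left over by the previous one):
  7 = 1*6 + 1, so a_0 = 1.
  6 = 6*1 + 0, so a_1 = 6.
The remainder reaches 0 after 2 divisions, so the expansion has 2 partial quotients, read off in order.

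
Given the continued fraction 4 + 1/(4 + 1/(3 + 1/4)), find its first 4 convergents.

Using the convergent recurrence p_i = a_i*p_{i-1} + p_{i-2}, q_i = a_i*q_{i-1} + q_{i-2} with p_{-2}=0, p_{-1}=1, q_{-2}=1, q_{-1}=0:
  i=0: a_0=4, p_0 = 4*1 + 0 = 4, q_0 = 4*0 + 1 = 1.
  i=1: a_1=4, p_1 = 4*4 + 1 = 17, q_1 = 4*1 + 0 = 4.
  i=2: a_2=3, p_2 = 3*17 + 4 = 55, q_2 = 3*4 + 1 = 13.
  i=3: a_3=4, p_3 = 4*55 + 17 = 237, q_3 = 4*13 + 4 = 56.

4/1, 17/4, 55/13, 237/56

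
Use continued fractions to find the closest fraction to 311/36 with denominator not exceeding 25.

216/25

Expand x = 311/36 as a continued fraction with the Euclidean algorithm:
  311 = 8*36 + 23, so a_0 = 8.
  36 = 1*23 + 13, so a_1 = 1.
  23 = 1*13 + 10, so a_2 = 1.
  13 = 1*10 + 3, so a_3 = 1.
  10 = 3*3 + 1, so a_4 = 3.
  3 = 3*1 + 0, so a_5 = 3.
so x = [8; 1, 1, 1, 3, 3].
Convergents (p_i = a_i*p_{i-1} + p_{i-2}, q_i = a_i*q_{i-1} + q_{i-2} with p_{-2}=0, p_{-1}=1, q_{-2}=1, q_{-1}=0), until the denominator exceeds 25:
  i=0: a_0=8, p_0 = 8*1 + 0 = 8, q_0 = 8*0 + 1 = 1.
  i=1: a_1=1, p_1 = 1*8 + 1 = 9, q_1 = 1*1 + 0 = 1.
  i=2: a_2=1, p_2 = 1*9 + 8 = 17, q_2 = 1*1 + 1 = 2.
  i=3: a_3=1, p_3 = 1*17 + 9 = 26, q_3 = 1*2 + 1 = 3.
  i=4: a_4=3, p_4 = 3*26 + 17 = 95, q_4 = 3*3 + 2 = 11.
  i=5: a_5=3, p_5 = 3*95 + 26 = 311, q_5 = 3*11 + 3 = 36.
q_5 = 36 > 25, so the last convergent with denominator <= 25 is p_4/q_4 = 95/11.
The closest fraction with denominator <= 25 is either p_4/q_4 or the intermediate fraction (k*p_4 + p_3)/(k*q_4 + q_3) with the largest k >= 1 whose denominator stays <= 25; these approach x as k grows, and every other convergent or intermediate fraction in range is farther away.
Largest k: floor((25 - q_3)/q_4) = floor((25 - 3)/11) = 2.
That gives (2*95 + 26)/(2*11 + 3) = 216/25.
Compare the errors: |x - 95/11| = |311*11 - 95*36|/(36*11) = 1/396, and |x - 216/25| = |311*25 - 216*36|/(36*25) = 1/900.
Cross-multiplying, 1*396 = 396 < 900 = 1*900, so 1/900 is smaller: the intermediate fraction 216/25 is closer to x than 95/11.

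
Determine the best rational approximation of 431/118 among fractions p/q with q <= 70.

Expand x = 431/118 as a continued fraction with the Euclidean algorithm:
  431 = 3*118 + 77, so a_0 = 3.
  118 = 1*77 + 41, so a_1 = 1.
  77 = 1*41 + 36, so a_2 = 1.
  41 = 1*36 + 5, so a_3 = 1.
  36 = 7*5 + 1, so a_4 = 7.
  5 = 5*1 + 0, so a_5 = 5.
so x = [3; 1, 1, 1, 7, 5].
Convergents (p_i = a_i*p_{i-1} + p_{i-2}, q_i = a_i*q_{i-1} + q_{i-2} with p_{-2}=0, p_{-1}=1, q_{-2}=1, q_{-1}=0), until the denominator exceeds 70:
  i=0: a_0=3, p_0 = 3*1 + 0 = 3, q_0 = 3*0 + 1 = 1.
  i=1: a_1=1, p_1 = 1*3 + 1 = 4, q_1 = 1*1 + 0 = 1.
  i=2: a_2=1, p_2 = 1*4 + 3 = 7, q_2 = 1*1 + 1 = 2.
  i=3: a_3=1, p_3 = 1*7 + 4 = 11, q_3 = 1*2 + 1 = 3.
  i=4: a_4=7, p_4 = 7*11 + 7 = 84, q_4 = 7*3 + 2 = 23.
  i=5: a_5=5, p_5 = 5*84 + 11 = 431, q_5 = 5*23 + 3 = 118.
q_5 = 118 > 70, so the last convergent with denominator <= 70 is p_4/q_4 = 84/23.
The closest fraction with denominator <= 70 is either p_4/q_4 or the intermediate fraction (k*p_4 + p_3)/(k*q_4 + q_3) with the largest k >= 1 whose denominator stays <= 70; these approach x as k grows, and every other convergent or intermediate fraction in range is farther away.
Largest k: floor((70 - q_3)/q_4) = floor((70 - 3)/23) = 2.
That gives (2*84 + 11)/(2*23 + 3) = 179/49.
Compare the errors: |x - 84/23| = |431*23 - 84*118|/(118*23) = 1/2714, and |x - 179/49| = |431*49 - 179*118|/(118*49) = 3/5782.
Cross-multiplying, 1*5782 = 5782 < 8142 = 3*2714, so 1/2714 is smaller: the convergent 84/23 is closer to x than 179/49.

84/23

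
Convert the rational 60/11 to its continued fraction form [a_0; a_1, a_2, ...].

[5; 2, 5]

Run the Euclidean algorithm on 60 and 11; the successive quotients are the partial quotients a_0, a_1, ... (each step inverts the fractional part left over by the previous one):
  60 = 5*11 + 5, so a_0 = 5.
  11 = 2*5 + 1, so a_1 = 2.
  5 = 5*1 + 0, so a_2 = 5.
The remainder reaches 0 after 3 divisions, so the expansion has 3 partial quotients, read off in order.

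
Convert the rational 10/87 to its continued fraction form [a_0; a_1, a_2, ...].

[0; 8, 1, 2, 3]

Run the Euclidean algorithm on 10 and 87; the successive quotients are the partial quotients a_0, a_1, ... (each step inverts the fractional part left over by the previous one):
  10 = 0*87 + 10, so a_0 = 0.
  87 = 8*10 + 7, so a_1 = 8.
  10 = 1*7 + 3, so a_2 = 1.
  7 = 2*3 + 1, so a_3 = 2.
  3 = 3*1 + 0, so a_4 = 3.
The remainder reaches 0 after 5 divisions, so the expansion has 5 partial quotients, read off in order.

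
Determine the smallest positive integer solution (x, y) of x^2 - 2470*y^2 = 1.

(x, y) = (2426111, 48816)

First expand sqrt(2470) as a continued fraction. With x_i = (sqrt(2470) + m_i)/d_i and (m_0, d_0) = (0, 1): a_0 = floor(sqrt(2470)) = 49, since 49^2 = 2401 <= 2470 < 2500 = 50^2.
Iterate m_{i+1} = d_i*a_i - m_i, d_{i+1} = (2470 - m_{i+1}^2)/d_i, a_{i+1} = floor((a_0 + m_{i+1})/d_{i+1}):
  m_1 = 1*49 - 0 = 49, d_1 = (2470 - 49^2)/1 = 69/1 = 69, a_1 = floor((49 + 49)/69) = 1.
  m_2 = 69*1 - 49 = 20, d_2 = (2470 - 20^2)/69 = 2070/69 = 30, a_2 = floor((49 + 20)/30) = 2.
  m_3 = 30*2 - 20 = 40, d_3 = (2470 - 40^2)/30 = 870/30 = 29, a_3 = floor((49 + 40)/29) = 3.
  m_4 = 29*3 - 40 = 47, d_4 = (2470 - 47^2)/29 = 261/29 = 9, a_4 = floor((49 + 47)/9) = 10.
  m_5 = 9*10 - 47 = 43, d_5 = (2470 - 43^2)/9 = 621/9 = 69, a_5 = floor((49 + 43)/69) = 1.
  m_6 = 69*1 - 43 = 26, d_6 = (2470 - 26^2)/69 = 1794/69 = 26, a_6 = floor((49 + 26)/26) = 2.
  m_7 = 26*2 - 26 = 26, d_7 = (2470 - 26^2)/26 = 1794/26 = 69, a_7 = floor((49 + 26)/69) = 1.
  m_8 = 69*1 - 26 = 43, d_8 = (2470 - 43^2)/69 = 621/69 = 9, a_8 = floor((49 + 43)/9) = 10.
  m_9 = 9*10 - 43 = 47, d_9 = (2470 - 47^2)/9 = 261/9 = 29, a_9 = floor((49 + 47)/29) = 3.
  m_10 = 29*3 - 47 = 40, d_10 = (2470 - 40^2)/29 = 870/29 = 30, a_10 = floor((49 + 40)/30) = 2.
  m_11 = 30*2 - 40 = 20, d_11 = (2470 - 20^2)/30 = 2070/30 = 69, a_11 = floor((49 + 20)/69) = 1.
  m_12 = 69*1 - 20 = 49, d_12 = (2470 - 49^2)/69 = 69/69 = 1, a_12 = floor((49 + 49)/1) = 98.
  m_13 = 1*98 - 49 = 49, d_13 = (2470 - 49^2)/1 = 69/1 = 69: (m_13, d_13) = (m_1, d_1) = (49, 69), so from here the quotients repeat a_1, ..., a_12; the period length is 12.
So sqrt(2470) = [49; (1, 2, 3, 10, 1, 2, 1, 10, 3, 2, 1, 98)] with period length k = 12.
k is even, so the fundamental solution of x^2 - 2470y^2 = 1 is (p_{k-1}, q_{k-1}) = (p_11, q_11); compute convergents through index 11.
Convergents (p_i = a_i*p_{i-1} + p_{i-2}, q_i = a_i*q_{i-1} + q_{i-2} with p_{-2}=0, p_{-1}=1, q_{-2}=1, q_{-1}=0):
  i=0: a_0=49, p_0 = 49*1 + 0 = 49, q_0 = 49*0 + 1 = 1.
  i=1: a_1=1, p_1 = 1*49 + 1 = 50, q_1 = 1*1 + 0 = 1.
  i=2: a_2=2, p_2 = 2*50 + 49 = 149, q_2 = 2*1 + 1 = 3.
  i=3: a_3=3, p_3 = 3*149 + 50 = 497, q_3 = 3*3 + 1 = 10.
  i=4: a_4=10, p_4 = 10*497 + 149 = 5119, q_4 = 10*10 + 3 = 103.
  i=5: a_5=1, p_5 = 1*5119 + 497 = 5616, q_5 = 1*103 + 10 = 113.
  i=6: a_6=2, p_6 = 2*5616 + 5119 = 16351, q_6 = 2*113 + 103 = 329.
  i=7: a_7=1, p_7 = 1*16351 + 5616 = 21967, q_7 = 1*329 + 113 = 442.
  i=8: a_8=10, p_8 = 10*21967 + 16351 = 236021, q_8 = 10*442 + 329 = 4749.
  i=9: a_9=3, p_9 = 3*236021 + 21967 = 730030, q_9 = 3*4749 + 442 = 14689.
  i=10: a_10=2, p_10 = 2*730030 + 236021 = 1696081, q_10 = 2*14689 + 4749 = 34127.
  i=11: a_11=1, p_11 = 1*1696081 + 730030 = 2426111, q_11 = 1*34127 + 14689 = 48816.
Check: 2426111^2 - 2470*48816^2 = 5886014584321 - 5886014584320 = 1, so (x, y) = (2426111, 48816) solves the equation, and by the theorem it is the least positive solution.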